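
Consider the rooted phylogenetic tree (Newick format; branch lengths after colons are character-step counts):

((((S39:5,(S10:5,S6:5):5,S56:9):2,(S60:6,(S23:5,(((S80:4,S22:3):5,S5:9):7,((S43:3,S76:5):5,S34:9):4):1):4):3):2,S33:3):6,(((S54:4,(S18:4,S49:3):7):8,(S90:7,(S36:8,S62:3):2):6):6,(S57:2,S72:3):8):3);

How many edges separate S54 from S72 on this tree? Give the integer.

5

The MRCA of S54 and S72 is the node subtending (((S54,(S18,S49)),(S90,(S36,S62))),(S57,S72)).
From S54 up to that node: 3 branches. From S72 up to the same node: 2 branches. Total: 3 + 2 = 5.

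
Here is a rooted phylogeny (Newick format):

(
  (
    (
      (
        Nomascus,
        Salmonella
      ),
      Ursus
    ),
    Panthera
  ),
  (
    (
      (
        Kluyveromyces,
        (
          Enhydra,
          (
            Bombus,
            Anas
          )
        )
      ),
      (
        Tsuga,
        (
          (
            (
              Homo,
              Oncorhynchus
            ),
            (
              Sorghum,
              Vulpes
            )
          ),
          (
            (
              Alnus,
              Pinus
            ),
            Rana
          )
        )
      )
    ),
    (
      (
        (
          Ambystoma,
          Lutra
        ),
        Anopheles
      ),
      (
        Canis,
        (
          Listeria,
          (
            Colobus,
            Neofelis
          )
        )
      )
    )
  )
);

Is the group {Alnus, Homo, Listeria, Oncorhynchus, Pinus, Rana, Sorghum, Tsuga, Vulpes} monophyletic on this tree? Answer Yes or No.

The MRCA of the listed taxa subtends (((Kluyveromyces,(Enhydra,(Bombus,Anas))),(Tsuga,(((Homo,Oncorhynchus),(Sorghum,Vulpes)),((Alnus,Pinus),Rana)))),(((Ambystoma,Lutra),Anopheles),(Canis,(Listeria,(Colobus,Neofelis))))).
That clade also contains Ambystoma, Anas, Anopheles, Bombus, Canis, Colobus, Enhydra, Kluyveromyces, Lutra, Neofelis, which are not in the proposed group, so the group is not monophyletic.

No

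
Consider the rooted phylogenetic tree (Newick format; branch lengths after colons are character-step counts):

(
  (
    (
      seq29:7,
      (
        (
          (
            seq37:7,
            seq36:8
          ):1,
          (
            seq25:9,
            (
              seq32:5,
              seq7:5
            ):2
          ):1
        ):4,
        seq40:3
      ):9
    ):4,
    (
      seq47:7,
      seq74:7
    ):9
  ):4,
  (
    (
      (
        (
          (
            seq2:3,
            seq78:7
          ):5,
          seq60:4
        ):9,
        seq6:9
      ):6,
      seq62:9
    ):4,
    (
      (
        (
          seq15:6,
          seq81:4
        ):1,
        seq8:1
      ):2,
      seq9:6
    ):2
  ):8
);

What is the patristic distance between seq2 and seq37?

64

The path runs seq2 → … → MRCA → … → seq37; the MRCA is the root of the tree.
Branch lengths along that path: 3 + 5 + 9 + 6 + 4 + 8 + 4 + 4 + 9 + 4 + 1 + 7 = 64.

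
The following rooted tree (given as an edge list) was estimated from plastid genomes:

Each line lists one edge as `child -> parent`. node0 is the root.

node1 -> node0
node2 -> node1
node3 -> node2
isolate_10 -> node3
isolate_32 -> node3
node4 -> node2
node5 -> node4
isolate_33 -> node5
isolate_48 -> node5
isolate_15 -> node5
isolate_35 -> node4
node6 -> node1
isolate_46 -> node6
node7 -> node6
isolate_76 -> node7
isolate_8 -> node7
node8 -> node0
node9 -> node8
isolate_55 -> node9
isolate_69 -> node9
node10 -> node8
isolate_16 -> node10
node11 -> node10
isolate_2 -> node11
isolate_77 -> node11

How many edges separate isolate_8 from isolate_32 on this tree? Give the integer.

The MRCA of isolate_8 and isolate_32 is the node subtending (((isolate_10,isolate_32),((isolate_33,isolate_48,isolate_15),isolate_35)),(isolate_46,(isolate_76,isolate_8))).
From isolate_8 up to that node: 3 branches. From isolate_32 up to the same node: 3 branches. Total: 3 + 3 = 6.

6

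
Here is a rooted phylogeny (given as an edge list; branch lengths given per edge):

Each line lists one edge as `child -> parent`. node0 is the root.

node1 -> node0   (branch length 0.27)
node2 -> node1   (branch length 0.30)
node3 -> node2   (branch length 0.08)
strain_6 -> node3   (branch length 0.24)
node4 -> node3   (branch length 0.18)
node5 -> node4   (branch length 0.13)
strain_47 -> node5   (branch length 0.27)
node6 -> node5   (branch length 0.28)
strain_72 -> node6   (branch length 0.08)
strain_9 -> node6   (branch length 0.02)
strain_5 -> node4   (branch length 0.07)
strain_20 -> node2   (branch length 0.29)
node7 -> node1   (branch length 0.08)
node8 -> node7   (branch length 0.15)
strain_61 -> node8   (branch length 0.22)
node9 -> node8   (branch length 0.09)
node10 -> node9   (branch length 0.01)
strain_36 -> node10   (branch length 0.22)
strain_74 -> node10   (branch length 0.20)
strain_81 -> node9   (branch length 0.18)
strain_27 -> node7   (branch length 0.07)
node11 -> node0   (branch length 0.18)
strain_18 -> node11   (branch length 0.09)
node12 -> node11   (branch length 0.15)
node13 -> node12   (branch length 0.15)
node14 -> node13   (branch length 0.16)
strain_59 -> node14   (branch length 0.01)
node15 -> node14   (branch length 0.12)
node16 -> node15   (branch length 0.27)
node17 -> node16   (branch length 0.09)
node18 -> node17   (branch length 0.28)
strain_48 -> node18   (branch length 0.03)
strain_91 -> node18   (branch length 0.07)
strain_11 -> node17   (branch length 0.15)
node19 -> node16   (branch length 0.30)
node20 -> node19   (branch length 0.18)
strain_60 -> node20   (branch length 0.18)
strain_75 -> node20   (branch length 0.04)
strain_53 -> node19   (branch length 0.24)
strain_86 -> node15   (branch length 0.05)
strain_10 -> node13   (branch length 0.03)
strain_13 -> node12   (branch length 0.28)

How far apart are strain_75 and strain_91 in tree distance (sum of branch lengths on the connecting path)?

The path runs strain_75 → … → MRCA → … → strain_91; the MRCA is the node subtending (((strain_48,strain_91),strain_11),((strain_60,strain_75),strain_53)).
Branch lengths along that path: 0.04 + 0.18 + 0.30 + 0.09 + 0.28 + 0.07 = 0.96.

0.96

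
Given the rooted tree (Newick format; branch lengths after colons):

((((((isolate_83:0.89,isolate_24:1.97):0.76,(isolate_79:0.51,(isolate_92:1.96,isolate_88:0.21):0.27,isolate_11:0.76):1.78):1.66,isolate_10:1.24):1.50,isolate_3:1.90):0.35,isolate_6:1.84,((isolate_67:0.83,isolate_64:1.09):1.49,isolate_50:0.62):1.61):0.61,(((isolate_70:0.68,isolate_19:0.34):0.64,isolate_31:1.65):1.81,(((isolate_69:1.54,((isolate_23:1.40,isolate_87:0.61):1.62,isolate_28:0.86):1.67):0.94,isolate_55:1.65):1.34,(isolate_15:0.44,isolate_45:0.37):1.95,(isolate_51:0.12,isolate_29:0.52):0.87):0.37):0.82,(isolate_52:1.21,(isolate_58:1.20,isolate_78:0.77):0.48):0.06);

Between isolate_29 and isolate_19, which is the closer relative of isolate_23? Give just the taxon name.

The MRCA of isolate_23 and isolate_29 subtends (((isolate_69,((isolate_23,isolate_87),isolate_28)),isolate_55),(isolate_15,isolate_45),(isolate_51,isolate_29)) (9 taxa).
The MRCA of isolate_23 and isolate_19 subtends (((isolate_70,isolate_19),isolate_31),(((isolate_69,((isolate_23,isolate_87),isolate_28)),isolate_55),(isolate_15,isolate_45),(isolate_51,isolate_29))) (12 taxa).
The first is nested inside the second, so isolate_23 shares a more recent common ancestor with isolate_29.

isolate_29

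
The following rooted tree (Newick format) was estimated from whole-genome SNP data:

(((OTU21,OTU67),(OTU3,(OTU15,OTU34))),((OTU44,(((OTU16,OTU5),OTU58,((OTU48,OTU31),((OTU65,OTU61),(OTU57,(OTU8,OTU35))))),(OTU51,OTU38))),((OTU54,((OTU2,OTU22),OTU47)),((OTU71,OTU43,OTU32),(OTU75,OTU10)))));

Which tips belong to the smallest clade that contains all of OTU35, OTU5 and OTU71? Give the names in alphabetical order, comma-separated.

OTU10, OTU16, OTU2, OTU22, OTU31, OTU32, OTU35, OTU38, OTU43, OTU44, OTU47, OTU48, OTU5, OTU51, OTU54, OTU57, OTU58, OTU61, OTU65, OTU71, OTU75, OTU8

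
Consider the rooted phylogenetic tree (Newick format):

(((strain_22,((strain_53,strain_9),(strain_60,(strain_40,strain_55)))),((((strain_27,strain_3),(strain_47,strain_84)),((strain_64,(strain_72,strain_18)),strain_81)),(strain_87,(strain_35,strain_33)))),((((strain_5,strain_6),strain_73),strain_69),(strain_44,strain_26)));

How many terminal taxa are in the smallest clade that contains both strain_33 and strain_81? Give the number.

The MRCA of strain_33 and strain_81 is the node subtending ((((strain_27,strain_3),(strain_47,strain_84)),((strain_64,(strain_72,strain_18)),strain_81)),(strain_87,(strain_35,strain_33))).
That clade contains 11 terminal taxa: strain_18, strain_27, strain_3, strain_33, strain_35, strain_47, strain_64, strain_72, strain_81, strain_84, strain_87.

11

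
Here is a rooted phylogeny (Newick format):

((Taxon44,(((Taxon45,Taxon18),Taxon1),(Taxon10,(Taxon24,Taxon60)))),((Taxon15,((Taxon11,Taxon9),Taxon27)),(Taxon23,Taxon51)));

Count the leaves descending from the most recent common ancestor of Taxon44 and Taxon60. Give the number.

7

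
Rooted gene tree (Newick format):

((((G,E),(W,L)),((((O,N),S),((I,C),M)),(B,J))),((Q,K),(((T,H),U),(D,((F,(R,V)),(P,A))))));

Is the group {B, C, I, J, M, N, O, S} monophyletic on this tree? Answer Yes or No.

The most recent common ancestor of these taxa subtends ((((O,N),S),((I,C),M)),(B,J)).
That clade has exactly 8 tips — every listed taxon and nothing else — so the group is monophyletic.

Yes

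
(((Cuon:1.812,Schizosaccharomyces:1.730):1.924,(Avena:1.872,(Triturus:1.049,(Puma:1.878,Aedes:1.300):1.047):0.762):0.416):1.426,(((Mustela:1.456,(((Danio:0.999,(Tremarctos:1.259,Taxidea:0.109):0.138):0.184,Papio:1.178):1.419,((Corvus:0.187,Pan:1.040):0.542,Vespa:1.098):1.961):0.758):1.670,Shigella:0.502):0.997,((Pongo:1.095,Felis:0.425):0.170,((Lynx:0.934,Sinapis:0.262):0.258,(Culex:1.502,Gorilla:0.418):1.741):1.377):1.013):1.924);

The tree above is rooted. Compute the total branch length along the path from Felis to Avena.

7.246

The path runs Felis → … → MRCA → … → Avena; the MRCA is the root of the tree.
Branch lengths along that path: 0.425 + 0.170 + 1.013 + 1.924 + 1.426 + 0.416 + 1.872 = 7.246.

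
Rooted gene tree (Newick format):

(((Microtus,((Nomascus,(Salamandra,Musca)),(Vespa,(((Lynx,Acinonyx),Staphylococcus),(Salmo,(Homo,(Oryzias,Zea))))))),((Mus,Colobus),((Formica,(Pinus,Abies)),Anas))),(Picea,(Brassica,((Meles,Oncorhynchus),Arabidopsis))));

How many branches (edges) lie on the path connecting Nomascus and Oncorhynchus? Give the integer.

The MRCA of Nomascus and Oncorhynchus is the root of the tree.
From Nomascus up to that node: 5 branches. From Oncorhynchus up to the same node: 5 branches. Total: 5 + 5 = 10.

10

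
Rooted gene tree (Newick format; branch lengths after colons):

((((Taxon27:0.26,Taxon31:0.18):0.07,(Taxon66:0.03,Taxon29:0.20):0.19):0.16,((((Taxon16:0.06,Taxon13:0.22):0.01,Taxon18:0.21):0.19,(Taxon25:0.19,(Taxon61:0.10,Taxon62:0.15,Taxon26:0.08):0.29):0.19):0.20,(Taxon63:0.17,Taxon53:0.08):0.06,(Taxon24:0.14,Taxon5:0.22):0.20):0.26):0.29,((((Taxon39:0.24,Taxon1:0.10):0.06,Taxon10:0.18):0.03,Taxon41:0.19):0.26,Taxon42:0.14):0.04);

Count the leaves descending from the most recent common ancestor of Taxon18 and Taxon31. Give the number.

15

The MRCA of Taxon18 and Taxon31 is the node subtending (((Taxon27,Taxon31),(Taxon66,Taxon29)),((((Taxon16,Taxon13),Taxon18),(Taxon25,(Taxon61,Taxon62,Taxon26))),(Taxon63,Taxon53),(Taxon24,Taxon5))).
That clade contains 15 terminal taxa: Taxon13, Taxon16, Taxon18, Taxon24, Taxon25, Taxon26, Taxon27, Taxon29, Taxon31, Taxon5, Taxon53, Taxon61, Taxon62, Taxon63, Taxon66.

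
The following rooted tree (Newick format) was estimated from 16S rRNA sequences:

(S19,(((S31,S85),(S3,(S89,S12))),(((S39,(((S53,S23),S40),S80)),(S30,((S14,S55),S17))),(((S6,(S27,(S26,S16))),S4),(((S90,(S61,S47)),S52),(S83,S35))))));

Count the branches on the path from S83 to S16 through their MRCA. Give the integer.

8

The MRCA of S83 and S16 is the node subtending (((S6,(S27,(S26,S16))),S4),(((S90,(S61,S47)),S52),(S83,S35))).
From S83 up to that node: 3 branches. From S16 up to the same node: 5 branches. Total: 3 + 5 = 8.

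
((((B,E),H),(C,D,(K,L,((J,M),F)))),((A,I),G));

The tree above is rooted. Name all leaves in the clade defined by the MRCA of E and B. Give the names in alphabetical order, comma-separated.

B, E

Tracing E: it sits inside (B,E).
Tracing B: it sits inside (B,E).
The smallest clade enclosing both is (B,E); the answer is its 2 terminal taxa in alphabetical order.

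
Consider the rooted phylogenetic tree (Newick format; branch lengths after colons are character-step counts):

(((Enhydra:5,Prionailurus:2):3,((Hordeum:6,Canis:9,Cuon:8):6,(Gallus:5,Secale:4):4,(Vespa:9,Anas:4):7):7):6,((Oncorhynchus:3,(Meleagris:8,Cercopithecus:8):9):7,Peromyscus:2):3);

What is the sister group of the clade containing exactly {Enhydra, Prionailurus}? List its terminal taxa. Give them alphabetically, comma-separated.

Anas, Canis, Cuon, Gallus, Hordeum, Secale, Vespa

The clade containing exactly {Enhydra, Prionailurus} attaches to the tree at the node subtending ((Enhydra,Prionailurus),((Hordeum,Canis,Cuon),(Gallus,Secale),(Vespa,Anas))).
The other lineage descending from that same node — the sister group — is ((Hordeum,Canis,Cuon),(Gallus,Secale),(Vespa,Anas)); its 7 tips in alphabetical order are the answer.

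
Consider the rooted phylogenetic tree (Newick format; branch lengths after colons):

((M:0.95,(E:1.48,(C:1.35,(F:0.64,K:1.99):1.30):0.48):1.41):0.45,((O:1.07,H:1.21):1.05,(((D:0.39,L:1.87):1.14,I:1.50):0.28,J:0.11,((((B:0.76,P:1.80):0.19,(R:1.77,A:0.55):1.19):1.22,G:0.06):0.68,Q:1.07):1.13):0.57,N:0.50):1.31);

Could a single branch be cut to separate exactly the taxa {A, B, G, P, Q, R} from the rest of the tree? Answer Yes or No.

Yes

The most recent common ancestor of these taxa subtends ((((B,P),(R,A)),G),Q).
That clade has exactly 6 tips — every listed taxon and nothing else — so the group is monophyletic.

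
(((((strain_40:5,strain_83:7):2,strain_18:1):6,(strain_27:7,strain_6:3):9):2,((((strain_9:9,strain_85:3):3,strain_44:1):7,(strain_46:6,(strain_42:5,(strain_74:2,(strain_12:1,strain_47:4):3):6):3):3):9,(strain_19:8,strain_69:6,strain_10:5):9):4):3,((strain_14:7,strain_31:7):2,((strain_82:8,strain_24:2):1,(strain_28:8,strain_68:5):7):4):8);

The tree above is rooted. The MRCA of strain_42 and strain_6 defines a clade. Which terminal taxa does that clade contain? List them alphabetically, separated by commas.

strain_10, strain_12, strain_18, strain_19, strain_27, strain_40, strain_42, strain_44, strain_46, strain_47, strain_6, strain_69, strain_74, strain_83, strain_85, strain_9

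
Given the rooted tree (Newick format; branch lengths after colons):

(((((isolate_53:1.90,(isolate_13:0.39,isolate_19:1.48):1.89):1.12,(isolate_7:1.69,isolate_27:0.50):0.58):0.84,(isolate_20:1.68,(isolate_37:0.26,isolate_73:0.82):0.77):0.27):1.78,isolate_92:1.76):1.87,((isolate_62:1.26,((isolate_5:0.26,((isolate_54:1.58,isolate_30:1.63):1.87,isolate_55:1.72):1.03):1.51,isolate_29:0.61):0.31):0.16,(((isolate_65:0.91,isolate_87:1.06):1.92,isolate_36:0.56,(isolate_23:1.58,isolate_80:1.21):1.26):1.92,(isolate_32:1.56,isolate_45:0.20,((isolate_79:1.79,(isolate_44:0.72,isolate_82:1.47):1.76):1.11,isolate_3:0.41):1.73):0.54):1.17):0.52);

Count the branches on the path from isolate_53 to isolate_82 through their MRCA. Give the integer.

The MRCA of isolate_53 and isolate_82 is the root of the tree.
From isolate_53 up to that node: 5 branches. From isolate_82 up to the same node: 7 branches. Total: 5 + 7 = 12.

12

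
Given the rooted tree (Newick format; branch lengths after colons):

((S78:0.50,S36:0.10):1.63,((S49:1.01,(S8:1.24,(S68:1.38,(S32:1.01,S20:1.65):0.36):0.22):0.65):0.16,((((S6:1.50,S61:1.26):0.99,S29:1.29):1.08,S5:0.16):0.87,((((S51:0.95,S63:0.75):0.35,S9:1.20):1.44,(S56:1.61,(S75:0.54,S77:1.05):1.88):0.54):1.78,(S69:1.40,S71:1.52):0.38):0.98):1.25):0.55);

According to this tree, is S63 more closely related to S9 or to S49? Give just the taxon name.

S9

The MRCA of S63 and S9 subtends ((S51,S63),S9) (3 taxa).
The MRCA of S63 and S49 subtends ((S49,(S8,(S68,(S32,S20)))),((((S6,S61),S29),S5),((((S51,S63),S9),(S56,(S75,S77))),(S69,S71)))) (17 taxa).
The first is nested inside the second, so S63 shares a more recent common ancestor with S9.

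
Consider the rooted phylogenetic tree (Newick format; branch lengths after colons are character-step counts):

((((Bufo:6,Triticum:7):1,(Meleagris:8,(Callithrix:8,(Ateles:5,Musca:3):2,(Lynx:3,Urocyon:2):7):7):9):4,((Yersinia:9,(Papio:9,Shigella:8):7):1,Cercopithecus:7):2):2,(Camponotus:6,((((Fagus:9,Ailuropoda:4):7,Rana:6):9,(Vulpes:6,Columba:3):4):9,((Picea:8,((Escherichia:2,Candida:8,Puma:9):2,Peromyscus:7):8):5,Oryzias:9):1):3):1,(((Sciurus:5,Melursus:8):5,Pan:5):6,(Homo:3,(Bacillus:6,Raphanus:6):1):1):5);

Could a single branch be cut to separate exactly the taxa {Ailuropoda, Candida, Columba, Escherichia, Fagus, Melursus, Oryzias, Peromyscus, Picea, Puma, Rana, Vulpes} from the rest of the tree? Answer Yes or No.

The MRCA of the listed taxa is the root, so the smallest clade containing them is the whole tree.
That clade also contains Ateles, Bacillus, Bufo, Callithrix, Camponotus, Cercopithecus, Homo, Lynx, Meleagris, Musca, Pan, Papio, Raphanus, Sciurus, Shigella, Triticum, Urocyon, Yersinia, which are not in the proposed group, so the group is not monophyletic.

No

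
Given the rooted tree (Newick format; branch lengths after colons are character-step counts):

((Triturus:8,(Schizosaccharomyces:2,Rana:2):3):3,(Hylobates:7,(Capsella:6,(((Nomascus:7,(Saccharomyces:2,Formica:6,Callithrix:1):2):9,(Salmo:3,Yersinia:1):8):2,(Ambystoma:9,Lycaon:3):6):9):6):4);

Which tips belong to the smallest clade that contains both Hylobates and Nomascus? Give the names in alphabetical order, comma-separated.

Tracing Hylobates: it sits inside (Hylobates,(Capsella,(((Nomascus,(Saccharomyces,Formica,Callithrix)),(Salmo,Yersinia)),(Ambystoma,Lycaon)))).
Tracing Nomascus: it sits inside (Nomascus,(Saccharomyces,Formica,Callithrix)).
The smallest clade enclosing both is (Hylobates,(Capsella,(((Nomascus,(Saccharomyces,Formica,Callithrix)),(Salmo,Yersinia)),(Ambystoma,Lycaon)))); the answer is its 10 terminal taxa in alphabetical order.

Ambystoma, Callithrix, Capsella, Formica, Hylobates, Lycaon, Nomascus, Saccharomyces, Salmo, Yersinia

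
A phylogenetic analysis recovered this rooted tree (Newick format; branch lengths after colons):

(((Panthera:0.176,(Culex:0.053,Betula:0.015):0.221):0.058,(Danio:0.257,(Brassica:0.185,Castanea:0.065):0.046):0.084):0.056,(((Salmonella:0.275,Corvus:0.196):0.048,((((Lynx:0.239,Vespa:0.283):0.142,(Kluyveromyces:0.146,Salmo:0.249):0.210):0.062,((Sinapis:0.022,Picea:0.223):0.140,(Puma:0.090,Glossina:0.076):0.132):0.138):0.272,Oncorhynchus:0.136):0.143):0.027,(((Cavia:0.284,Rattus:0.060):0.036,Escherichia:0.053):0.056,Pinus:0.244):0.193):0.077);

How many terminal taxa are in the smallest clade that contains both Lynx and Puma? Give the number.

8

The MRCA of Lynx and Puma is the node subtending (((Lynx,Vespa),(Kluyveromyces,Salmo)),((Sinapis,Picea),(Puma,Glossina))).
That clade contains 8 terminal taxa: Glossina, Kluyveromyces, Lynx, Picea, Puma, Salmo, Sinapis, Vespa.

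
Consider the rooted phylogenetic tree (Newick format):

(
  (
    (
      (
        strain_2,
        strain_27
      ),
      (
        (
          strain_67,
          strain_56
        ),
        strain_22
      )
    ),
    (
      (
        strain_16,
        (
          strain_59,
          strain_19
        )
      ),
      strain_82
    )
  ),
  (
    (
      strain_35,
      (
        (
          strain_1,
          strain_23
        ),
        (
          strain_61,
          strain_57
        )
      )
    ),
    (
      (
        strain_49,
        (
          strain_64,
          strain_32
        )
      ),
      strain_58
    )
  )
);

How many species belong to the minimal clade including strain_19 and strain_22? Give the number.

9

The MRCA of strain_19 and strain_22 is the node subtending (((strain_2,strain_27),((strain_67,strain_56),strain_22)),((strain_16,(strain_59,strain_19)),strain_82)).
That clade contains 9 terminal taxa: strain_16, strain_19, strain_2, strain_22, strain_27, strain_56, strain_59, strain_67, strain_82.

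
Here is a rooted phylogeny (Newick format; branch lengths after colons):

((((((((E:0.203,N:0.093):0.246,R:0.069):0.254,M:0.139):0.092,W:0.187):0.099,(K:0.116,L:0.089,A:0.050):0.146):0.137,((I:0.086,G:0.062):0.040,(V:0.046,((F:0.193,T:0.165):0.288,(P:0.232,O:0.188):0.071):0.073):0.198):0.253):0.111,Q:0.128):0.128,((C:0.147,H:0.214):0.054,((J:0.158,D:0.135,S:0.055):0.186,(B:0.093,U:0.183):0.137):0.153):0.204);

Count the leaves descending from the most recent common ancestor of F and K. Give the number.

15

The MRCA of F and K is the node subtending ((((((E,N),R),M),W),(K,L,A)),((I,G),(V,((F,T),(P,O))))).
That clade contains 15 terminal taxa: A, E, F, G, I, K, L, M, N, O, P, R, T, V, W.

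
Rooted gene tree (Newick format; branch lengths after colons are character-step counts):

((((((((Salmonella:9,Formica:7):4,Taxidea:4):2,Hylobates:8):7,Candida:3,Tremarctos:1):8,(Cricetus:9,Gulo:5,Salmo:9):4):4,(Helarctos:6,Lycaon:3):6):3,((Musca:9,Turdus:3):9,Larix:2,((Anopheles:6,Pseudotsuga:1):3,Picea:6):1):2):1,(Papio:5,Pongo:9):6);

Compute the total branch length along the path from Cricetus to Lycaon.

The path runs Cricetus → … → MRCA → … → Lycaon; the MRCA is the node subtending ((((((Salmonella,Formica),Taxidea),Hylobates),Candida,Tremarctos),(Cricetus,Gulo,Salmo)),(Helarctos,Lycaon)).
Branch lengths along that path: 9 + 4 + 4 + 6 + 3 = 26.

26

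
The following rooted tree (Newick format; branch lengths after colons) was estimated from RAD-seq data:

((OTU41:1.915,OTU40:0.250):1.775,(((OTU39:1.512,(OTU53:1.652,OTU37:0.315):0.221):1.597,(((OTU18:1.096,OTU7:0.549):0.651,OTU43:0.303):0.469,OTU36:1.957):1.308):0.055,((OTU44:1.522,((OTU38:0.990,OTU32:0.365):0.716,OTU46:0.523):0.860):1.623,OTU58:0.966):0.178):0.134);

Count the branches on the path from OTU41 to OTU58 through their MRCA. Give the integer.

5

The MRCA of OTU41 and OTU58 is the root of the tree.
From OTU41 up to that node: 2 branches. From OTU58 up to the same node: 3 branches. Total: 2 + 3 = 5.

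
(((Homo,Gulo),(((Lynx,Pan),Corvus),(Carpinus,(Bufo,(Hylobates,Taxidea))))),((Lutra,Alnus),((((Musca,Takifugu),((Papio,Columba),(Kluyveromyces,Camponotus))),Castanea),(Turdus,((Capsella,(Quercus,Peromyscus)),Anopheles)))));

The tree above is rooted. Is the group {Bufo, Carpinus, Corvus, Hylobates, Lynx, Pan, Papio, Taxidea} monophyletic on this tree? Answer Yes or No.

No

The MRCA of the listed taxa is the root, so the smallest clade containing them is the whole tree.
That clade also contains Alnus, Anopheles, Camponotus, Capsella, Castanea, Columba, Gulo, Homo, Kluyveromyces, Lutra, Musca, Peromyscus, Quercus, Takifugu, Turdus, which are not in the proposed group, so the group is not monophyletic.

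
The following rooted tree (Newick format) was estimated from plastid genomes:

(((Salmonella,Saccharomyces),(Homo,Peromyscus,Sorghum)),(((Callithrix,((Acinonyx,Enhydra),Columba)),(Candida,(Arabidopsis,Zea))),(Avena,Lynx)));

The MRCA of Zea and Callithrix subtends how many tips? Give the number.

The MRCA of Zea and Callithrix is the node subtending ((Callithrix,((Acinonyx,Enhydra),Columba)),(Candida,(Arabidopsis,Zea))).
That clade contains 7 terminal taxa: Acinonyx, Arabidopsis, Callithrix, Candida, Columba, Enhydra, Zea.

7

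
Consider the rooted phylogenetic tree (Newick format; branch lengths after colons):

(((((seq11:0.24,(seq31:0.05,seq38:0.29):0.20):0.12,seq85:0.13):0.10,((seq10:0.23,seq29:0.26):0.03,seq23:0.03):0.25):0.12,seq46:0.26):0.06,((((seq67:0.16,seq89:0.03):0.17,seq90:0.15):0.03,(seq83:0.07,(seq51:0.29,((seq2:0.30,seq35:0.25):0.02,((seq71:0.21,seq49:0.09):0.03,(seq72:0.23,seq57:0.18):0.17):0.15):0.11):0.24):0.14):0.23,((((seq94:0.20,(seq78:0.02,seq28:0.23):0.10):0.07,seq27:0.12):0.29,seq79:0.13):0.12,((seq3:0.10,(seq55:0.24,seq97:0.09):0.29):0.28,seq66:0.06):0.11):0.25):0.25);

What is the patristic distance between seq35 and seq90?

0.94

The path runs seq35 → … → MRCA → … → seq90; the MRCA is the node subtending (((seq67,seq89),seq90),(seq83,(seq51,((seq2,seq35),((seq71,seq49),(seq72,seq57)))))).
Branch lengths along that path: 0.25 + 0.02 + 0.11 + 0.24 + 0.14 + 0.03 + 0.15 = 0.94.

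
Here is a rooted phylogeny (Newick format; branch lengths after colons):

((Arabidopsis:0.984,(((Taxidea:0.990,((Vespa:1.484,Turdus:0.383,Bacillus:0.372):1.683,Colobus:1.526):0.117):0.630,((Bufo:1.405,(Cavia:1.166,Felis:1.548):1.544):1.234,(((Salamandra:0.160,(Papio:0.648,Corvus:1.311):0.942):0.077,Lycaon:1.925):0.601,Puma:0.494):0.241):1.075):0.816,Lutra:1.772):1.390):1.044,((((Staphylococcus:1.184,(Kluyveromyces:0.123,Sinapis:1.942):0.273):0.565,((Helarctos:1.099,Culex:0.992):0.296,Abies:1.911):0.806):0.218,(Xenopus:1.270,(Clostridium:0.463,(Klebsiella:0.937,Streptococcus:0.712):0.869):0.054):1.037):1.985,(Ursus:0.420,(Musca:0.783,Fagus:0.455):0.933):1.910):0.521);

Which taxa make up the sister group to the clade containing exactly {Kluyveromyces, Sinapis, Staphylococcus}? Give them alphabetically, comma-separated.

Abies, Culex, Helarctos

The clade containing exactly {Kluyveromyces, Sinapis, Staphylococcus} attaches to the tree at the node subtending ((Staphylococcus,(Kluyveromyces,Sinapis)),((Helarctos,Culex),Abies)).
The other lineage descending from that same node — the sister group — is ((Helarctos,Culex),Abies); its 3 tips in alphabetical order are the answer.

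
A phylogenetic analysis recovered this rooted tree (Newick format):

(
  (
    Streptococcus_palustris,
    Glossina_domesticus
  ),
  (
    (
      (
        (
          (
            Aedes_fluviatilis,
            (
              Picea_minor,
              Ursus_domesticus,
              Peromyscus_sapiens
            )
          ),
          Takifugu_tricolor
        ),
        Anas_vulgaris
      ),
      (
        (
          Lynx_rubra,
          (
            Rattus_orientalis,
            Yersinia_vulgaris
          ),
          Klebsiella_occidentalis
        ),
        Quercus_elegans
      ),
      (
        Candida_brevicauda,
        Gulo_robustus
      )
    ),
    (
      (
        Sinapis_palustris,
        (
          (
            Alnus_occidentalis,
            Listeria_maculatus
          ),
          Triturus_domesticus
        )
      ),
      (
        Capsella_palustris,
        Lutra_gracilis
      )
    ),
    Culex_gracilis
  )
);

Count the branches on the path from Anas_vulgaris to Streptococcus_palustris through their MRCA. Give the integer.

The MRCA of Anas_vulgaris and Streptococcus_palustris is the root of the tree.
From Anas_vulgaris up to that node: 4 branches. From Streptococcus_palustris up to the same node: 2 branches. Total: 4 + 2 = 6.

6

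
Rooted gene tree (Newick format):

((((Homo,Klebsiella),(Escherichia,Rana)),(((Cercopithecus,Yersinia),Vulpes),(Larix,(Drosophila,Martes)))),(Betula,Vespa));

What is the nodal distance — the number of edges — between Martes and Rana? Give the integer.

7

The MRCA of Martes and Rana is the node subtending (((Homo,Klebsiella),(Escherichia,Rana)),(((Cercopithecus,Yersinia),Vulpes),(Larix,(Drosophila,Martes)))).
From Martes up to that node: 4 branches. From Rana up to the same node: 3 branches. Total: 4 + 3 = 7.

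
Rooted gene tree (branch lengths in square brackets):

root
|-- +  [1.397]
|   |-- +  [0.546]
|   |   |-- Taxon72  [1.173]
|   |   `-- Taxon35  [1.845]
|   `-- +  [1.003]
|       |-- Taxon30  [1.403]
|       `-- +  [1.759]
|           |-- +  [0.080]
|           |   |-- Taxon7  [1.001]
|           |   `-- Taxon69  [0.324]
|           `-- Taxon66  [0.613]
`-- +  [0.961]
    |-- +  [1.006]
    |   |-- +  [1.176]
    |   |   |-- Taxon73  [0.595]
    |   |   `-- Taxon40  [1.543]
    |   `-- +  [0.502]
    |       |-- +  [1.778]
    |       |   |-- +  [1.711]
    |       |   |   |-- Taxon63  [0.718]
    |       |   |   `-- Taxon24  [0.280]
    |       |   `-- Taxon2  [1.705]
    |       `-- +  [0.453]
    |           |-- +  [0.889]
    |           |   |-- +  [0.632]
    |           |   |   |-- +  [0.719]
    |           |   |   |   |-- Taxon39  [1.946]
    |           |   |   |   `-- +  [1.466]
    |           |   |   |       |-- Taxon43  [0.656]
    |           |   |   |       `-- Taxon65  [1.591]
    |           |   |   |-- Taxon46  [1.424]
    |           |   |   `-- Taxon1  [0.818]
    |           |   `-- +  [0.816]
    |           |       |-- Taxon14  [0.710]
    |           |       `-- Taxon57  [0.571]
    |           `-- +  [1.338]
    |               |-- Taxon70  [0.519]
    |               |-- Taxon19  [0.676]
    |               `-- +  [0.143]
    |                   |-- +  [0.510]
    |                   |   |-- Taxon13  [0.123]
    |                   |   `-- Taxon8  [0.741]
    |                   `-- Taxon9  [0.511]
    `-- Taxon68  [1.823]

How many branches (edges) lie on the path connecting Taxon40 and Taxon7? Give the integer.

The MRCA of Taxon40 and Taxon7 is the root of the tree.
From Taxon40 up to that node: 4 branches. From Taxon7 up to the same node: 5 branches. Total: 4 + 5 = 9.

9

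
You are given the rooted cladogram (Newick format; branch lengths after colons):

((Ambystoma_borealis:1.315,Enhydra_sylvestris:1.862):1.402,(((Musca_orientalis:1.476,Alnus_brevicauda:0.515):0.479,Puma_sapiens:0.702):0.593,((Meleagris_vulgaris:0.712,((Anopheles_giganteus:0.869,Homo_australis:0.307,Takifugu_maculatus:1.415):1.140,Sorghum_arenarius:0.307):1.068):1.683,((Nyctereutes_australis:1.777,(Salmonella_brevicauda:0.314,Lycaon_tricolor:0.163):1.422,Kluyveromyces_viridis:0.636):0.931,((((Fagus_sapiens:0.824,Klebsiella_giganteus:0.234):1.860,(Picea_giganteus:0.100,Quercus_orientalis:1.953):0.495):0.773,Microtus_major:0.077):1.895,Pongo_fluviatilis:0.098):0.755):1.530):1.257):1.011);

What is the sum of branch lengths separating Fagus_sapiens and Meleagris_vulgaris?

The path runs Fagus_sapiens → … → MRCA → … → Meleagris_vulgaris; the MRCA is the node subtending ((Meleagris_vulgaris,((Anopheles_giganteus,Homo_australis,Takifugu_maculatus),Sorghum_arenarius)),((Nyctereutes_australis,(Salmonella_brevicauda,Lycaon_tricolor),Kluyveromyces_viridis),((((Fagus_sapiens,Klebsiella_giganteus),(Picea_giganteus,Quercus_orientalis)),Microtus_major),Pongo_fluviatilis))).
Branch lengths along that path: 0.824 + 1.860 + 0.773 + 1.895 + 0.755 + 1.530 + 1.683 + 0.712 = 10.032.

10.032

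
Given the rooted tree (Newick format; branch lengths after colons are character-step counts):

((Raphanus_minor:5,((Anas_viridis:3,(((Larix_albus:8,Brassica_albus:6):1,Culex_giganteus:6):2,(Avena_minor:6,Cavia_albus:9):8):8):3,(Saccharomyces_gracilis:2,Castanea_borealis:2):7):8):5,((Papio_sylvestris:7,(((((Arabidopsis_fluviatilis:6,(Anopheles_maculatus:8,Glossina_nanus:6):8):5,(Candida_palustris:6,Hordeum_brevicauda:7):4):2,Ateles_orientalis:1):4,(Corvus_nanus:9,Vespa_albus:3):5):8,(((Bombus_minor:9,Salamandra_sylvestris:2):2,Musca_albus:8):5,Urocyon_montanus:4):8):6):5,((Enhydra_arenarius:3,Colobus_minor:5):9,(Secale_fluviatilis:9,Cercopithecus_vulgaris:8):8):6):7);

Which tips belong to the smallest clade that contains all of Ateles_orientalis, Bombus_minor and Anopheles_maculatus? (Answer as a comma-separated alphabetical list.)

Anopheles_maculatus, Arabidopsis_fluviatilis, Ateles_orientalis, Bombus_minor, Candida_palustris, Corvus_nanus, Glossina_nanus, Hordeum_brevicauda, Musca_albus, Salamandra_sylvestris, Urocyon_montanus, Vespa_albus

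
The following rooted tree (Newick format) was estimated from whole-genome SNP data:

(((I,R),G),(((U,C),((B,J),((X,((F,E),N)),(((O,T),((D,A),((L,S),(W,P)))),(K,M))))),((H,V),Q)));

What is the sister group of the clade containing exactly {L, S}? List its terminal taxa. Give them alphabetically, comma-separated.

P, W

The clade containing exactly {L, S} attaches to the tree at the node subtending ((L,S),(W,P)).
The other lineage descending from that same node — the sister group — is (W,P); its 2 tips in alphabetical order are the answer.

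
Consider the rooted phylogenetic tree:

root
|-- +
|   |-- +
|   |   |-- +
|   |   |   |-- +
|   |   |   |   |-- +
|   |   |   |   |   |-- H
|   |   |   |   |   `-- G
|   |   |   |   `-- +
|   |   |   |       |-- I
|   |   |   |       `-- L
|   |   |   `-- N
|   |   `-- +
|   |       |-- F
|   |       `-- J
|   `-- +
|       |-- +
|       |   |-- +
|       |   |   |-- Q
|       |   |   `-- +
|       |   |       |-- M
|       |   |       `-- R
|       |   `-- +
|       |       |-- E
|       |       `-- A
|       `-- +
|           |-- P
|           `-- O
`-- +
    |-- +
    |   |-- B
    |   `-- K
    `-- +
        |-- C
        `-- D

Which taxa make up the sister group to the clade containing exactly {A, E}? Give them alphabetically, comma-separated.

M, Q, R

The clade containing exactly {A, E} attaches to the tree at the node subtending ((Q,(M,R)),(E,A)).
The other lineage descending from that same node — the sister group — is (Q,(M,R)); its 3 tips in alphabetical order are the answer.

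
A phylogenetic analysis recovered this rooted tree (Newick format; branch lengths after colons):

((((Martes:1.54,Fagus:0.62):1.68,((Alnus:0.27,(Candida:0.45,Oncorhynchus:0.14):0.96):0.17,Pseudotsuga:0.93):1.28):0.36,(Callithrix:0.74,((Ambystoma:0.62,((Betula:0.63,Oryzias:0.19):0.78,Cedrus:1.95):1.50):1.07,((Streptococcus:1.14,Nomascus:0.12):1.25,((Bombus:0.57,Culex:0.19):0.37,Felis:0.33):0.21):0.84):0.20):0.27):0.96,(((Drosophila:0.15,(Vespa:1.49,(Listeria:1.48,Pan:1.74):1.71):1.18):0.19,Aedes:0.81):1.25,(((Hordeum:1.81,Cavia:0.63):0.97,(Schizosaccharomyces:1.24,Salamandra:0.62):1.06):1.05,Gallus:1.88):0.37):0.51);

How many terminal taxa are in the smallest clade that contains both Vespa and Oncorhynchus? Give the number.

The MRCA of Vespa and Oncorhynchus is the root, so the clade is the entire tree.
That clade contains 26 terminal taxa: Aedes, Alnus, Ambystoma, Betula, Bombus, Callithrix, Candida, Cavia, Cedrus, Culex, Drosophila, Fagus, Felis, Gallus, Hordeum, Listeria, Martes, Nomascus, Oncorhynchus, Oryzias, Pan, Pseudotsuga, Salamandra, Schizosaccharomyces, Streptococcus, Vespa.

26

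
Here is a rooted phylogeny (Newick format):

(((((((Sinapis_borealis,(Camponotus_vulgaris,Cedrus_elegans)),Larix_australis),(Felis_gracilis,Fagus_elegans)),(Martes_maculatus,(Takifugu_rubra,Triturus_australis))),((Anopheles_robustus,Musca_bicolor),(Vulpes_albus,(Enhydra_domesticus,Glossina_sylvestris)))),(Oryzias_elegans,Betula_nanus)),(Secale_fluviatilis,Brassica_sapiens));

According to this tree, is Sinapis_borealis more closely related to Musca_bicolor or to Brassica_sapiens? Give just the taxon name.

The MRCA of Sinapis_borealis and Musca_bicolor subtends (((((Sinapis_borealis,(Camponotus_vulgaris,Cedrus_elegans)),Larix_australis),(Felis_gracilis,Fagus_elegans)),(Martes_maculatus,(Takifugu_rubra,Triturus_australis))),((Anopheles_robustus,Musca_bicolor),(Vulpes_albus,(Enhydra_domesticus,Glossina_sylvestris)))) (14 taxa).
The MRCA of Sinapis_borealis and Brassica_sapiens is the root, subtending the entire tree (18 taxa).
The first is nested inside the second, so Sinapis_borealis shares a more recent common ancestor with Musca_bicolor.

Musca_bicolor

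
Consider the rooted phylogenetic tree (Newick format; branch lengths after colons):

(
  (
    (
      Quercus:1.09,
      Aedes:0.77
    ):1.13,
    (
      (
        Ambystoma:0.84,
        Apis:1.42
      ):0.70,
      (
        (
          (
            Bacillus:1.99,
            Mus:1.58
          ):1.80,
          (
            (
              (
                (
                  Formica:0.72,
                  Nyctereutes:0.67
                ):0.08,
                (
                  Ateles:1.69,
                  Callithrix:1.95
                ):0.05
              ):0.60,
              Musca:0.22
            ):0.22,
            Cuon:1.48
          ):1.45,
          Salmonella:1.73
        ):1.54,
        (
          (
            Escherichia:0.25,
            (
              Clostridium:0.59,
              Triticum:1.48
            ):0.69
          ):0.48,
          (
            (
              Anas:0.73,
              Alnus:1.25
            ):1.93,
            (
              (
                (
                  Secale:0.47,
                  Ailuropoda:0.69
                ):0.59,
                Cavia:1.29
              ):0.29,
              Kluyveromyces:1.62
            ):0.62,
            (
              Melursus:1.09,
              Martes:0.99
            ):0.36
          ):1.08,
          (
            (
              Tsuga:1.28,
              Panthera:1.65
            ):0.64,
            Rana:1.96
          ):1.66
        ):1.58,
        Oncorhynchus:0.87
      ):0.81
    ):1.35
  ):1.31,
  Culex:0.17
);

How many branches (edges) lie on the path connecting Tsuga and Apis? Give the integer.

The MRCA of Tsuga and Apis is the node subtending ((Ambystoma,Apis),(((Bacillus,Mus),((((Formica,Nyctereutes),(Ateles,Callithrix)),Musca),Cuon),Salmonella),((Escherichia,(Clostridium,Triticum)),((Anas,Alnus),(((Secale,Ailuropoda),Cavia),Kluyveromyces),(Melursus,Martes)),((Tsuga,Panthera),Rana)),Oncorhynchus)).
From Tsuga up to that node: 5 branches. From Apis up to the same node: 2 branches. Total: 5 + 2 = 7.

7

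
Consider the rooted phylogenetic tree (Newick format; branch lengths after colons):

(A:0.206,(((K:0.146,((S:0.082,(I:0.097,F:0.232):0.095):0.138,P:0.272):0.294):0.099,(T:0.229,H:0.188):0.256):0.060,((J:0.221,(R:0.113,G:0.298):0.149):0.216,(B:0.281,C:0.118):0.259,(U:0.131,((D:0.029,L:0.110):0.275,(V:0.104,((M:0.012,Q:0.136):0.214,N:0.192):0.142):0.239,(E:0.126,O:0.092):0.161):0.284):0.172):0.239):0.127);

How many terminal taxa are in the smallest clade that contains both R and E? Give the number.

14

The MRCA of R and E is the node subtending ((J,(R,G)),(B,C),(U,((D,L),(V,((M,Q),N)),(E,O)))).
That clade contains 14 terminal taxa: B, C, D, E, G, J, L, M, N, O, Q, R, U, V.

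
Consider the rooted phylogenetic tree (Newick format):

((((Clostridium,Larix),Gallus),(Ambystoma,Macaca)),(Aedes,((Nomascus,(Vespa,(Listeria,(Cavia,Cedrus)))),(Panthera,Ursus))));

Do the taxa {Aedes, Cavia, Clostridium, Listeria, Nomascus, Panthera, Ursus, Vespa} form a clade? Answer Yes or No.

The MRCA of the listed taxa is the root, so the smallest clade containing them is the whole tree.
That clade also contains Ambystoma, Cedrus, Gallus, Larix, Macaca, which are not in the proposed group, so the group is not monophyletic.

No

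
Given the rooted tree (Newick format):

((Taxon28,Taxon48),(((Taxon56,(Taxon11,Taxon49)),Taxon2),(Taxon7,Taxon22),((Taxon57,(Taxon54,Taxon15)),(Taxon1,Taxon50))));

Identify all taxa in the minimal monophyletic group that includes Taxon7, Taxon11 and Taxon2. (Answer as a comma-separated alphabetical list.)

Taxon1, Taxon11, Taxon15, Taxon2, Taxon22, Taxon49, Taxon50, Taxon54, Taxon56, Taxon57, Taxon7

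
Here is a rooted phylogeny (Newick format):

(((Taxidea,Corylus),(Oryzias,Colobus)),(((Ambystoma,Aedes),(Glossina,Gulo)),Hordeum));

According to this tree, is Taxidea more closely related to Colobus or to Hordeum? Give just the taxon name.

The MRCA of Taxidea and Colobus subtends ((Taxidea,Corylus),(Oryzias,Colobus)) (4 taxa).
The MRCA of Taxidea and Hordeum is the root, subtending the entire tree (9 taxa).
The first is nested inside the second, so Taxidea shares a more recent common ancestor with Colobus.

Colobus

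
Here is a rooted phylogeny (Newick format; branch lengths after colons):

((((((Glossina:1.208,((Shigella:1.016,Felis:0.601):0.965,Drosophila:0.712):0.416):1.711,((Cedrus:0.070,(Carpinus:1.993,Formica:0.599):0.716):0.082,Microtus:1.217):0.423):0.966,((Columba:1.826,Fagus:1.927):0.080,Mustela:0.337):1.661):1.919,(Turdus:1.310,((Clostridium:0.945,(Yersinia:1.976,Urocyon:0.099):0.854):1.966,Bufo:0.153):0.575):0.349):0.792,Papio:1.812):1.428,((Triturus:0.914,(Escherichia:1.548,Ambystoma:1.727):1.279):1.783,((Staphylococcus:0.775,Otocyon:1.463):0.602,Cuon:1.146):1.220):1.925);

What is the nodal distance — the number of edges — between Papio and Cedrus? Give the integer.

The MRCA of Papio and Cedrus is the node subtending (((((Glossina,((Shigella,Felis),Drosophila)),((Cedrus,(Carpinus,Formica)),Microtus)),((Columba,Fagus),Mustela)),(Turdus,((Clostridium,(Yersinia,Urocyon)),Bufo))),Papio).
From Papio up to that node: 1 branch. From Cedrus up to the same node: 6 branches. Total: 1 + 6 = 7.

7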